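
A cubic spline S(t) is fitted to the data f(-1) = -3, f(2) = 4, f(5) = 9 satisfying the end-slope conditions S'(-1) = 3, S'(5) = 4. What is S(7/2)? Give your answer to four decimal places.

5.4688

Put M_i = S'' at the i-th knot. Here h = (3, 3) and Δ = (7/3, 5/3), so the interior equations h_(i-1)·M_(i-1) + 2(h_(i-1)+h_i)·M_i + h_i·M_(i+1) = 6(Δ_i − Δ_(i-1)) read
  3·M_0 + 12·M_1 + 3·M_2 = 6(Δ_1 - Δ_0) = -4
Clamped end conditions give two more equations: 2h_0·M_0 + h_0·M_1 = 6(Δ_0 - S'(-1)) = -4 and h_1·M_1 + 2h_1·M_2 = 6(S'(5) - Δ_1) = 14.
Forward elimination and back-substitution give M_0 = -1/6, M_1 = -1, M_2 = 17/6.
On [2, 5], S(t) = 4 + 5/4·(t - 2) - 1/2·(t - 2)² + 23/108·(t - 2)³.
With (t - 2) = 3/2: S(7/2) = 175/32.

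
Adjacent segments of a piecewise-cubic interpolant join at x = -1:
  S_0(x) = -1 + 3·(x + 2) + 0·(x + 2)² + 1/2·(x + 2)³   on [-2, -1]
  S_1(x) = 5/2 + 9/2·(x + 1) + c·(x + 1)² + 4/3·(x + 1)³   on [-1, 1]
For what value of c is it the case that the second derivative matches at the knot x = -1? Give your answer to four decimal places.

1.5000

S_0''(x) = 0 + 3·(x + 2), so S_0''(-1) = 3. On the right, S_1''(-1) = 2c, so c = 3/2.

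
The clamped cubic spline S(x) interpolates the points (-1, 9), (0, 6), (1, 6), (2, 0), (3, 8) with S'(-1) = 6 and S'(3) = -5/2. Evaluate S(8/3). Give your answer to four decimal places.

6.5403

Write M_i for S''(x_i). With h_i = 1, 1, 1, 1 and divided differences Δ_i = -3, 0, -6, 8, the continuity of S' gives the tridiagonal system
  1·M_0 + 4·M_1 + 1·M_2 = 6(Δ_1 - Δ_0) = 18
  1·M_1 + 4·M_2 + 1·M_3 = 6(Δ_2 - Δ_1) = -36
  1·M_2 + 4·M_3 + 1·M_4 = 6(Δ_3 - Δ_2) = 84
Clamped end conditions give two more equations: 2h_0·M_0 + h_0·M_1 = 6(Δ_0 - S'(-1)) = -54 and h_3·M_3 + 2h_3·M_4 = 6(S'(3) - Δ_3) = -63.
Solving: M_0 = -2063/56, M_1 = 551/28, M_2 = -191/8, M_3 = 1115/28, M_4 = -2879/56.
On [2, 3], S(x) = 0 + 369/112·(x - 2) + 1115/56·(x - 2)² - 1703/112·(x - 2)³.
With (x - 2) = 2/3: S(8/3) = 9889/1512.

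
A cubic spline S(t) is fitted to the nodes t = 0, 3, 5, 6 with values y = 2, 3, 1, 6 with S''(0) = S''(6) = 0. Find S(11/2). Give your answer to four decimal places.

Put m_i = S'' at the i-th knot. Here h = (3, 2, 1) and Δ = (1/3, -1, 5), so the interior equations h_(i-1)·m_(i-1) + 2(h_(i-1)+h_i)·m_i + h_i·m_(i+1) = 6(Δ_i − Δ_(i-1)) read
  3·m_0 + 10·m_1 + 2·m_2 = 6(Δ_1 - Δ_0) = -8
  2·m_1 + 6·m_2 + 1·m_3 = 6(Δ_2 - Δ_1) = 36
Natural end conditions: m_0 = m_3 = 0.
Hence m_0 = 0, m_1 = -15/7, m_2 = 47/7, m_3 = 0.
On [5, 6], S(t) = 1 + 58/21·(t - 5) + 47/14·(t - 5)² - 47/42·(t - 5)³.
With (t - 5) = 1/2: S(11/2) = 345/112.

3.0804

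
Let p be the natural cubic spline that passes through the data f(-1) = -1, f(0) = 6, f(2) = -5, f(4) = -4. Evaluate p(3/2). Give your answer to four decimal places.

With M_i denoting the second derivative at x_i, h_i = 1, 2, 2, and Δ_i = (y_(i+1) − y_i)/h_i = 7, -11/2, 1/2:
  1·M_0 + 6·M_1 + 2·M_2 = 6(Δ_1 - Δ_0) = -75
  2·M_1 + 8·M_2 + 2·M_3 = 6(Δ_2 - Δ_1) = 36
Natural end conditions: M_0 = M_3 = 0.
Solving: M_0 = 0, M_1 = -168/11, M_2 = 183/22, M_3 = 0.
On [0, 2], p(t) = 6 + 21/11·t - 84/11·t² + 173/88·t³.
With t = 3/2: p(3/2) = -1185/704.

-1.6832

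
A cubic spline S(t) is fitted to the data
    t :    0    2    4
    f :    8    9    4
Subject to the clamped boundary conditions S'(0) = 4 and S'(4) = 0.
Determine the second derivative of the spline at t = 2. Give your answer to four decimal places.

-2.5000

Put m_i = S'' at the i-th knot. Here h = (2, 2) and Δ = (1/2, -5/2), so the interior equations h_(i-1)·m_(i-1) + 2(h_(i-1)+h_i)·m_i + h_i·m_(i+1) = 6(Δ_i − Δ_(i-1)) read
  2·m_0 + 8·m_1 + 2·m_2 = 6(Δ_1 - Δ_0) = -18
Clamped end conditions give two more equations: 2h_0·m_0 + h_0·m_1 = 6(Δ_0 - S'(0)) = -21 and h_1·m_1 + 2h_1·m_2 = 6(S'(4) - Δ_1) = 15.
Solving the tridiagonal system: m_0 = -4, m_1 = -5/2, m_2 = 5.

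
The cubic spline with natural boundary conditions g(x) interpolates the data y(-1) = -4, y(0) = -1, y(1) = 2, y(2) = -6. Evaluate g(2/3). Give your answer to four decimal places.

Put m_i = g'' at the i-th knot. Here h = (1, 1, 1) and Δ = (3, 3, -8), so the interior equations h_(i-1)·m_(i-1) + 2(h_(i-1)+h_i)·m_i + h_i·m_(i+1) = 6(Δ_i − Δ_(i-1)) read
  1·m_0 + 4·m_1 + 1·m_2 = 6(Δ_1 - Δ_0) = 0
  1·m_1 + 4·m_2 + 1·m_3 = 6(Δ_2 - Δ_1) = -66
Natural end conditions: m_0 = m_3 = 0.
Solving the tridiagonal system: m_0 = 0, m_1 = 22/5, m_2 = -88/5, m_3 = 0.
On [0, 1], g(x) = -1 + 67/15·x + 11/5·x² - 11/3·x³.
With x = 2/3: g(2/3) = 757/405.

1.8691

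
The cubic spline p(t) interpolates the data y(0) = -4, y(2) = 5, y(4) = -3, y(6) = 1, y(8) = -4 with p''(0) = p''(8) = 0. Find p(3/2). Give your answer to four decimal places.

4.5781

With M_i denoting the second derivative at x_i, h_i = 2, 2, 2, 2, and Δ_i = (y_(i+1) − y_i)/h_i = 9/2, -4, 2, -5/2:
  2·M_0 + 8·M_1 + 2·M_2 = 6(Δ_1 - Δ_0) = -51
  2·M_1 + 8·M_2 + 2·M_3 = 6(Δ_2 - Δ_1) = 36
  2·M_2 + 8·M_3 + 2·M_4 = 6(Δ_3 - Δ_2) = -27
Natural end conditions: M_0 = M_4 = 0.
Hence M_0 = 0, M_1 = -117/14, M_2 = 111/14, M_3 = -75/14, M_4 = 0.
On [0, 2], p(t) = -4 + 51/7·t + 0·t² - 39/56·t³.
With t = 3/2: p(3/2) = 293/64.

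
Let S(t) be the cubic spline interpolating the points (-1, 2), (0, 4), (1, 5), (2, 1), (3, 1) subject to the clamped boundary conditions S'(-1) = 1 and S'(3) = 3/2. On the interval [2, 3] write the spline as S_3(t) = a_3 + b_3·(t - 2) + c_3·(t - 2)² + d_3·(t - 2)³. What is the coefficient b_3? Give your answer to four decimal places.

With σ_i denoting the second derivative at x_i, h_i = 1, 1, 1, 1, and Δ_i = (y_(i+1) − y_i)/h_i = 2, 1, -4, 0:
  1·σ_0 + 4·σ_1 + 1·σ_2 = 6(Δ_1 - Δ_0) = -6
  1·σ_1 + 4·σ_2 + 1·σ_3 = 6(Δ_2 - Δ_1) = -30
  1·σ_2 + 4·σ_3 + 1·σ_4 = 6(Δ_3 - Δ_2) = 24
Clamped end conditions give two more equations: 2h_0·σ_0 + h_0·σ_1 = 6(Δ_0 - S'(-1)) = 6 and h_3·σ_3 + 2h_3·σ_4 = 6(S'(3) - Δ_3) = 9.
Solving: σ_0 = 163/56, σ_1 = 5/28, σ_2 = -77/8, σ_3 = 233/28, σ_4 = 19/56.
On [2, 3], with S_3(t) = a_3 + b_3·(t - 2) + c_3·(t - 2)² + d_3·(t - 2)³: c_3 = σ_3/2 = 233/56, d_3 = (σ_4 - σ_3)/(6h_3) = -149/112, b_3 = Δ_3 - h_3(2σ_3 + σ_4)/6 = -317/112.

-2.8304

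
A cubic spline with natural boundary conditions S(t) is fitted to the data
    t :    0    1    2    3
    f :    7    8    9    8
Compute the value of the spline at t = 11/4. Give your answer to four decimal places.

Put M_i = S'' at the i-th knot. Here h = (1, 1, 1) and Δ = (1, 1, -1), so the interior equations h_(i-1)·M_(i-1) + 2(h_(i-1)+h_i)·M_i + h_i·M_(i+1) = 6(Δ_i − Δ_(i-1)) read
  1·M_0 + 4·M_1 + 1·M_2 = 6(Δ_1 - Δ_0) = 0
  1·M_1 + 4·M_2 + 1·M_3 = 6(Δ_2 - Δ_1) = -12
Natural end conditions: M_0 = M_3 = 0.
Forward elimination and back-substitution give M_0 = 0, M_1 = 4/5, M_2 = -16/5, M_3 = 0.
On [2, 3], S(t) = 9 + 1/15·(t - 2) - 8/5·(t - 2)² + 8/15·(t - 2)³.
With (t - 2) = 3/4: S(11/4) = 67/8.

8.3750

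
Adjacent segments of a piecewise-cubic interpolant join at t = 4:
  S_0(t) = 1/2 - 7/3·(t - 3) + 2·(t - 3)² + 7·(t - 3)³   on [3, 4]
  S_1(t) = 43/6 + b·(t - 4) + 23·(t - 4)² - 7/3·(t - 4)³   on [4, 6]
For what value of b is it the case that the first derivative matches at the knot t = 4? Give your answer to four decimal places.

22.6667

S_0'(t) = -7/3 + 4·(t - 3) + 21·(t - 3)², so S_0'(4) = 68/3. On the right, S_1'(4) = b, so b = 68/3.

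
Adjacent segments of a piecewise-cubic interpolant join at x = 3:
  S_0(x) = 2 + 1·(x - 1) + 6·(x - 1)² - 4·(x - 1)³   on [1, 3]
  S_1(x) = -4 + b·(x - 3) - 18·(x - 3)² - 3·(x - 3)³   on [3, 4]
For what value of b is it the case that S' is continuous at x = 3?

S_0'(x) = 1 + 12·(x - 1) - 12·(x - 1)², so S_0'(3) = -23. On the right, S_1'(3) = b, so b = -23.

-23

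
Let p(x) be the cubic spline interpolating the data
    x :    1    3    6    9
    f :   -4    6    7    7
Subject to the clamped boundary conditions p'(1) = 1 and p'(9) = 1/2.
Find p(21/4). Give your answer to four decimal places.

7.9243

With σ_i denoting the second derivative at x_i, h_i = 2, 3, 3, and Δ_i = (y_(i+1) − y_i)/h_i = 5, 1/3, 0:
  2·σ_0 + 10·σ_1 + 3·σ_2 = 6(Δ_1 - Δ_0) = -28
  3·σ_1 + 12·σ_2 + 3·σ_3 = 6(Δ_2 - Δ_1) = -2
Clamped end conditions give two more equations: 2h_0·σ_0 + h_0·σ_1 = 6(Δ_0 - p'(1)) = 24 and h_2·σ_2 + 2h_2·σ_3 = 6(p'(9) - Δ_2) = 3.
Solving: σ_0 = 319/38, σ_1 = -91/19, σ_2 = 59/57, σ_3 = -1/57.
On [3, 6], p(x) = 6 + 175/38·(x - 3) - 91/38·(x - 3)² + 166/513·(x - 3)³.
With (x - 3) = 9/4: p(21/4) = 2409/304.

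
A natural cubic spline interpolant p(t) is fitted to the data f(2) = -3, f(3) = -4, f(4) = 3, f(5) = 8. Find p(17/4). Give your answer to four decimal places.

4.6000

Let m_i = p''(x_i). Step sizes h_i = 1, 1, 1; slopes of the chords Δ_i = (y_(i+1) - y_i)/h_i = -1, 7, 5.
  1·m_0 + 4·m_1 + 1·m_2 = 6(Δ_1 - Δ_0) = 48
  1·m_1 + 4·m_2 + 1·m_3 = 6(Δ_2 - Δ_1) = -12
Natural end conditions: m_0 = m_3 = 0.
Forward elimination and back-substitution give m_0 = 0, m_1 = 68/5, m_2 = -32/5, m_3 = 0.
On [4, 5], p(t) = 3 + 107/15·(t - 4) - 16/5·(t - 4)² + 16/15·(t - 4)³.
With (t - 4) = 1/4: p(17/4) = 23/5.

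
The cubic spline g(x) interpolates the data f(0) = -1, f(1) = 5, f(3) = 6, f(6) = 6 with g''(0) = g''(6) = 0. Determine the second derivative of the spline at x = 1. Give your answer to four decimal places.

-5.7857

Put M_i = g'' at the i-th knot. Here h = (1, 2, 3) and Δ = (6, 1/2, 0), so the interior equations h_(i-1)·M_(i-1) + 2(h_(i-1)+h_i)·M_i + h_i·M_(i+1) = 6(Δ_i − Δ_(i-1)) read
  1·M_0 + 6·M_1 + 2·M_2 = 6(Δ_1 - Δ_0) = -33
  2·M_1 + 10·M_2 + 3·M_3 = 6(Δ_2 - Δ_1) = -3
Natural end conditions: M_0 = M_3 = 0.
Solving: M_0 = 0, M_1 = -81/14, M_2 = 6/7, M_3 = 0.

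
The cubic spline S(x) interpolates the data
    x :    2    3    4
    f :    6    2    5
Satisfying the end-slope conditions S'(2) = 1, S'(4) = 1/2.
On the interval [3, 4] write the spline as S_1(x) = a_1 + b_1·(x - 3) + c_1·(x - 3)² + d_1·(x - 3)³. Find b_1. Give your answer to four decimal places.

-1.1250

Write m_i for S''(x_i). With h_i = 1, 1 and divided differences Δ_i = -4, 3, the continuity of S' gives the tridiagonal system
  1·m_0 + 4·m_1 + 1·m_2 = 6(Δ_1 - Δ_0) = 42
Clamped end conditions give two more equations: 2h_0·m_0 + h_0·m_1 = 6(Δ_0 - S'(2)) = -30 and h_1·m_1 + 2h_1·m_2 = 6(S'(4) - Δ_1) = -15.
Solving: m_0 = -103/4, m_1 = 43/2, m_2 = -73/4.
On [3, 4], with S_1(x) = a_1 + b_1·(x - 3) + c_1·(x - 3)² + d_1·(x - 3)³: c_1 = m_1/2 = 43/4, d_1 = (m_2 - m_1)/(6h_1) = -53/8, b_1 = Δ_1 - h_1(2m_1 + m_2)/6 = -9/8.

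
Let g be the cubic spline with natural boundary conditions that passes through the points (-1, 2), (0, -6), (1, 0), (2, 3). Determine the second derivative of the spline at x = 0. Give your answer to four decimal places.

23.6000

With m_i denoting the second derivative at x_i, h_i = 1, 1, 1, and Δ_i = (y_(i+1) − y_i)/h_i = -8, 6, 3:
  1·m_0 + 4·m_1 + 1·m_2 = 6(Δ_1 - Δ_0) = 84
  1·m_1 + 4·m_2 + 1·m_3 = 6(Δ_2 - Δ_1) = -18
Natural end conditions: m_0 = m_3 = 0.
Solving: m_0 = 0, m_1 = 118/5, m_2 = -52/5, m_3 = 0.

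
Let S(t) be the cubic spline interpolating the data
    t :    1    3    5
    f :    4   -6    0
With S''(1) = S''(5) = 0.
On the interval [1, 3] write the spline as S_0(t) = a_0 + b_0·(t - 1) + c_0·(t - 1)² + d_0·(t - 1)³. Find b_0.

-7

Put M_i = S'' at the i-th knot. Here h = (2, 2) and Δ = (-5, 3), so the interior equations h_(i-1)·M_(i-1) + 2(h_(i-1)+h_i)·M_i + h_i·M_(i+1) = 6(Δ_i − Δ_(i-1)) read
  2·M_0 + 8·M_1 + 2·M_2 = 6(Δ_1 - Δ_0) = 48
Natural end conditions: M_0 = M_2 = 0.
Hence M_0 = 0, M_1 = 6, M_2 = 0.
On [1, 3], with S_0(t) = a_0 + b_0·(t - 1) + c_0·(t - 1)² + d_0·(t - 1)³: c_0 = M_0/2 = 0, d_0 = (M_1 - M_0)/(6h_0) = 1/2, b_0 = Δ_0 - h_0(2M_0 + M_1)/6 = -7.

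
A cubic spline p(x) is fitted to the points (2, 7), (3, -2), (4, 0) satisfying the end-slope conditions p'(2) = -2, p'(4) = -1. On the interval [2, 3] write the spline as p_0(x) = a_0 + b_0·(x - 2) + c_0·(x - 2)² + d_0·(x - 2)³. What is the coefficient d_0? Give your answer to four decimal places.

11.5000

With M_i denoting the second derivative at x_i, h_i = 1, 1, and Δ_i = (y_(i+1) − y_i)/h_i = -9, 2:
  1·M_0 + 4·M_1 + 1·M_2 = 6(Δ_1 - Δ_0) = 66
Clamped end conditions give two more equations: 2h_0·M_0 + h_0·M_1 = 6(Δ_0 - p'(2)) = -42 and h_1·M_1 + 2h_1·M_2 = 6(p'(4) - Δ_1) = -18.
Solving the tridiagonal system: M_0 = -37, M_1 = 32, M_2 = -25.
On [2, 3], with p_0(x) = a_0 + b_0·(x - 2) + c_0·(x - 2)² + d_0·(x - 2)³: c_0 = M_0/2 = -37/2, d_0 = (M_1 - M_0)/(6h_0) = 23/2, b_0 = Δ_0 - h_0(2M_0 + M_1)/6 = -2.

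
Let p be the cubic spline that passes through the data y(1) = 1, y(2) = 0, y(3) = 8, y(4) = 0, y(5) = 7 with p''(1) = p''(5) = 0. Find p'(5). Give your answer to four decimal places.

12.3214

Write M_i for p''(x_i). With h_i = 1, 1, 1, 1 and divided differences Δ_i = -1, 8, -8, 7, the continuity of p' gives the tridiagonal system
  1·M_0 + 4·M_1 + 1·M_2 = 6(Δ_1 - Δ_0) = 54
  1·M_1 + 4·M_2 + 1·M_3 = 6(Δ_2 - Δ_1) = -96
  1·M_2 + 4·M_3 + 1·M_4 = 6(Δ_3 - Δ_2) = 90
Natural end conditions: M_0 = M_4 = 0.
Hence M_0 = 0, M_1 = 321/14, M_2 = -264/7, M_3 = 447/14, M_4 = 0.
On [4, 5], p'(x) = b_3 + 2c_3·(x - 4) + 3d_3·(x - 4)² with b_3 = Δ_3 - h_3(2M_3 + M_4)/6 = -51/14, c_3 = M_3/2 = 447/28, d_3 = (M_4 - M_3)/(6h_3) = -149/28. So p'(5) = 345/28.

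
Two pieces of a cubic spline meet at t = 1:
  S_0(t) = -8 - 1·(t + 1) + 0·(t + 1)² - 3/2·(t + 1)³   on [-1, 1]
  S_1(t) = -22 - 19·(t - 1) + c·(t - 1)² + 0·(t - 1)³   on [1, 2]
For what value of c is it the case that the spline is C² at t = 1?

-9

S_0''(t) = 0 - 9·(t + 1), so S_0''(1) = -18. On the right, S_1''(1) = 2c, so c = -9.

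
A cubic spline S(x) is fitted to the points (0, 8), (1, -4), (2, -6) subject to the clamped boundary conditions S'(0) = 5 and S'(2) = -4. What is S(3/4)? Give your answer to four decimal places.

Let M_i = S''(x_i). Step sizes h_i = 1, 1; slopes of the chords Δ_i = (y_(i+1) - y_i)/h_i = -12, -2.
  1·M_0 + 4·M_1 + 1·M_2 = 6(Δ_1 - Δ_0) = 60
Clamped end conditions give two more equations: 2h_0·M_0 + h_0·M_1 = 6(Δ_0 - S'(0)) = -102 and h_1·M_1 + 2h_1·M_2 = 6(S'(2) - Δ_1) = -12.
Solving the tridiagonal system: M_0 = -141/2, M_1 = 39, M_2 = -51/2.
On [0, 1], S(x) = 8 + 5·x - 141/4·x² + 73/4·x³.
With x = 3/4: S(3/4) = -97/256.

-0.3789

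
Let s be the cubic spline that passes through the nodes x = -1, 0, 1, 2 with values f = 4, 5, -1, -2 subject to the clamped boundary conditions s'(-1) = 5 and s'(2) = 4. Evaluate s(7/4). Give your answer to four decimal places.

-2.6563

Put m_i = s'' at the i-th knot. Here h = (1, 1, 1) and Δ = (1, -6, -1), so the interior equations h_(i-1)·m_(i-1) + 2(h_(i-1)+h_i)·m_i + h_i·m_(i+1) = 6(Δ_i − Δ_(i-1)) read
  1·m_0 + 4·m_1 + 1·m_2 = 6(Δ_1 - Δ_0) = -42
  1·m_1 + 4·m_2 + 1·m_3 = 6(Δ_2 - Δ_1) = 30
Clamped end conditions give two more equations: 2h_0·m_0 + h_0·m_1 = 6(Δ_0 - s'(-1)) = -24 and h_2·m_2 + 2h_2·m_3 = 6(s'(2) - Δ_2) = 30.
Forward elimination and back-substitution give m_0 = -20/3, m_1 = -32/3, m_2 = 22/3, m_3 = 34/3.
On [1, 2], s(x) = -1 - 16/3·(x - 1) + 11/3·(x - 1)² + 2/3·(x - 1)³.
With (x - 1) = 3/4: s(7/4) = -85/32.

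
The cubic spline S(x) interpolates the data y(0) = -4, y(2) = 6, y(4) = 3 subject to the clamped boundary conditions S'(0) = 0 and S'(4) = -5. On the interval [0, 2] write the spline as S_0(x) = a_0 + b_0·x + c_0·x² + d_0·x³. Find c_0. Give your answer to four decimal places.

5.5625

Write M_i for S''(x_i). With h_i = 2, 2 and divided differences Δ_i = 5, -3/2, the continuity of S' gives the tridiagonal system
  2·M_0 + 8·M_1 + 2·M_2 = 6(Δ_1 - Δ_0) = -39
Clamped end conditions give two more equations: 2h_0·M_0 + h_0·M_1 = 6(Δ_0 - S'(0)) = 30 and h_1·M_1 + 2h_1·M_2 = 6(S'(4) - Δ_1) = -21.
Forward elimination and back-substitution give M_0 = 89/8, M_1 = -29/4, M_2 = -13/8.
On [0, 2], with S_0(x) = a_0 + b_0·x + c_0·x² + d_0·x³: c_0 = M_0/2 = 89/16, d_0 = (M_1 - M_0)/(6h_0) = -49/32, b_0 = Δ_0 - h_0(2M_0 + M_1)/6 = 0.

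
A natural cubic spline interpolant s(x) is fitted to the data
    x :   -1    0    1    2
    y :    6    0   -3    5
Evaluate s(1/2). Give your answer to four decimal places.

Put M_i = s'' at the i-th knot. Here h = (1, 1, 1) and Δ = (-6, -3, 8), so the interior equations h_(i-1)·M_(i-1) + 2(h_(i-1)+h_i)·M_i + h_i·M_(i+1) = 6(Δ_i − Δ_(i-1)) read
  1·M_0 + 4·M_1 + 1·M_2 = 6(Δ_1 - Δ_0) = 18
  1·M_1 + 4·M_2 + 1·M_3 = 6(Δ_2 - Δ_1) = 66
Natural end conditions: M_0 = M_3 = 0.
Forward elimination and back-substitution give M_0 = 0, M_1 = 2/5, M_2 = 82/5, M_3 = 0.
On [0, 1], s(x) = 0 - 88/15·x + 1/5·x² + 8/3·x³.
With x = 1/2: s(1/2) = -51/20.

-2.5500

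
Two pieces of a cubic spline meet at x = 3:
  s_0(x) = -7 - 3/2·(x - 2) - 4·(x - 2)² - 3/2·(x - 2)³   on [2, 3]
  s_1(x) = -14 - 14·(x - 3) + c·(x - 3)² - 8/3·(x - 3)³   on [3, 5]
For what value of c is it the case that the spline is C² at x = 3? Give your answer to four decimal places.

-8.5000

s_0''(x) = -8 - 9·(x - 2), so s_0''(3) = -17. On the right, s_1''(3) = 2c, so c = -17/2.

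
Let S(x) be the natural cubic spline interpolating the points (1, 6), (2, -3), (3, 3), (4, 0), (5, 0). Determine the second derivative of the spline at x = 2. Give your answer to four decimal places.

28.2857

Let M_i = S''(x_i). Step sizes h_i = 1, 1, 1, 1; slopes of the chords Δ_i = (y_(i+1) - y_i)/h_i = -9, 6, -3, 0.
  1·M_0 + 4·M_1 + 1·M_2 = 6(Δ_1 - Δ_0) = 90
  1·M_1 + 4·M_2 + 1·M_3 = 6(Δ_2 - Δ_1) = -54
  1·M_2 + 4·M_3 + 1·M_4 = 6(Δ_3 - Δ_2) = 18
Natural end conditions: M_0 = M_4 = 0.
Solving: M_0 = 0, M_1 = 198/7, M_2 = -162/7, M_3 = 72/7, M_4 = 0.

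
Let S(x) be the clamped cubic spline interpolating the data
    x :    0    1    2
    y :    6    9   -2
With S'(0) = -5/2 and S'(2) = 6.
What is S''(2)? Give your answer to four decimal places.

Let M_i = S''(x_i). Step sizes h_i = 1, 1; slopes of the chords Δ_i = (y_(i+1) - y_i)/h_i = 3, -11.
  1·M_0 + 4·M_1 + 1·M_2 = 6(Δ_1 - Δ_0) = -84
Clamped end conditions give two more equations: 2h_0·M_0 + h_0·M_1 = 6(Δ_0 - S'(0)) = 33 and h_1·M_1 + 2h_1·M_2 = 6(S'(2) - Δ_1) = 102.
Forward elimination and back-substitution give M_0 = 167/4, M_1 = -101/2, M_2 = 305/4.

76.2500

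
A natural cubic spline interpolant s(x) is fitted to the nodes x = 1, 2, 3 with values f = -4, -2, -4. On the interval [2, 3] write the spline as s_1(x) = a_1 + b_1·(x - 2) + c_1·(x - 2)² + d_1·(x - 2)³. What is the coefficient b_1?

With M_i denoting the second derivative at x_i, h_i = 1, 1, and Δ_i = (y_(i+1) − y_i)/h_i = 2, -2:
  1·M_0 + 4·M_1 + 1·M_2 = 6(Δ_1 - Δ_0) = -24
Natural end conditions: M_0 = M_2 = 0.
Forward elimination and back-substitution give M_0 = 0, M_1 = -6, M_2 = 0.
On [2, 3], with s_1(x) = a_1 + b_1·(x - 2) + c_1·(x - 2)² + d_1·(x - 2)³: c_1 = M_1/2 = -3, d_1 = (M_2 - M_1)/(6h_1) = 1, b_1 = Δ_1 - h_1(2M_1 + M_2)/6 = 0.

0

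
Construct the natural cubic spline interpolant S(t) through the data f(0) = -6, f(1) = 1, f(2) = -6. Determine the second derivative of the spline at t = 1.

Let M_i = S''(x_i). Step sizes h_i = 1, 1; slopes of the chords Δ_i = (y_(i+1) - y_i)/h_i = 7, -7.
  1·M_0 + 4·M_1 + 1·M_2 = 6(Δ_1 - Δ_0) = -84
Natural end conditions: M_0 = M_2 = 0.
Solving: M_0 = 0, M_1 = -21, M_2 = 0.

-21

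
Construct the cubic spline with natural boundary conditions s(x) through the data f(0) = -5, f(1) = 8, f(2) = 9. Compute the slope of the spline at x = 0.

Let m_i = s''(x_i). Step sizes h_i = 1, 1; slopes of the chords Δ_i = (y_(i+1) - y_i)/h_i = 13, 1.
  1·m_0 + 4·m_1 + 1·m_2 = 6(Δ_1 - Δ_0) = -72
Natural end conditions: m_0 = m_2 = 0.
Solving: m_0 = 0, m_1 = -18, m_2 = 0.
On [0, 1], s'(x) = b_0 + 2c_0·x + 3d_0·x² with b_0 = Δ_0 - h_0(2m_0 + m_1)/6 = 16, c_0 = m_0/2 = 0, d_0 = (m_1 - m_0)/(6h_0) = -3. So s'(0) = 16.

16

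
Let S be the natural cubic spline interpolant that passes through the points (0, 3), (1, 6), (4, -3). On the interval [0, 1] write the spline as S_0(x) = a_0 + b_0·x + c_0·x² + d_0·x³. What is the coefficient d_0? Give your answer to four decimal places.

Write M_i for S''(x_i). With h_i = 1, 3 and divided differences Δ_i = 3, -3, the continuity of S' gives the tridiagonal system
  1·M_0 + 8·M_1 + 3·M_2 = 6(Δ_1 - Δ_0) = -36
Natural end conditions: M_0 = M_2 = 0.
Solving: M_0 = 0, M_1 = -9/2, M_2 = 0.
On [0, 1], with S_0(x) = a_0 + b_0·x + c_0·x² + d_0·x³: c_0 = M_0/2 = 0, d_0 = (M_1 - M_0)/(6h_0) = -3/4, b_0 = Δ_0 - h_0(2M_0 + M_1)/6 = 15/4.

-0.7500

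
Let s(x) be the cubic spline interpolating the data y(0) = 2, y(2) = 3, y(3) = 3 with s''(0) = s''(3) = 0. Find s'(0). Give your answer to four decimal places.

0.6667

With σ_i denoting the second derivative at x_i, h_i = 2, 1, and Δ_i = (y_(i+1) − y_i)/h_i = 1/2, 0:
  2·σ_0 + 6·σ_1 + 1·σ_2 = 6(Δ_1 - Δ_0) = -3
Natural end conditions: σ_0 = σ_2 = 0.
Solving: σ_0 = 0, σ_1 = -1/2, σ_2 = 0.
On [0, 2], s'(x) = b_0 + 2c_0·x + 3d_0·x² with b_0 = Δ_0 - h_0(2σ_0 + σ_1)/6 = 2/3, c_0 = σ_0/2 = 0, d_0 = (σ_1 - σ_0)/(6h_0) = -1/24. So s'(0) = 2/3.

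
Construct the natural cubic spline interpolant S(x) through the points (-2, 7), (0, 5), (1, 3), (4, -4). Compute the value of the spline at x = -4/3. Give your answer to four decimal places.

6.5267

Let m_i = S''(x_i). Step sizes h_i = 2, 1, 3; slopes of the chords Δ_i = (y_(i+1) - y_i)/h_i = -1, -2, -7/3.
  2·m_0 + 6·m_1 + 1·m_2 = 6(Δ_1 - Δ_0) = -6
  1·m_1 + 8·m_2 + 3·m_3 = 6(Δ_2 - Δ_1) = -2
Natural end conditions: m_0 = m_3 = 0.
Solving the tridiagonal system: m_0 = 0, m_1 = -46/47, m_2 = -6/47, m_3 = 0.
On [-2, 0], S(x) = 7 - 95/141·(x + 2) + 0·(x + 2)² - 23/282·(x + 2)³.
With (x + 2) = 2/3: S(-4/3) = 24847/3807.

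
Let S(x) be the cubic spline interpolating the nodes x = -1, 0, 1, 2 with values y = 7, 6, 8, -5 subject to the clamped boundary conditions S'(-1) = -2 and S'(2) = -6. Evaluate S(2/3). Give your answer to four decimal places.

Let σ_i = S''(x_i). Step sizes h_i = 1, 1, 1; slopes of the chords Δ_i = (y_(i+1) - y_i)/h_i = -1, 2, -13.
  1·σ_0 + 4·σ_1 + 1·σ_2 = 6(Δ_1 - Δ_0) = 18
  1·σ_1 + 4·σ_2 + 1·σ_3 = 6(Δ_2 - Δ_1) = -90
Clamped end conditions give two more equations: 2h_0·σ_0 + h_0·σ_1 = 6(Δ_0 - S'(-1)) = 6 and h_2·σ_2 + 2h_2·σ_3 = 6(S'(2) - Δ_2) = 42.
Solving the tridiagonal system: σ_0 = -64/15, σ_1 = 218/15, σ_2 = -538/15, σ_3 = 584/15.
On [0, 1], S(x) = 6 + 47/15·x + 109/15·x² - 42/5·x³.
With x = 2/3: S(2/3) = 1192/135.

8.8296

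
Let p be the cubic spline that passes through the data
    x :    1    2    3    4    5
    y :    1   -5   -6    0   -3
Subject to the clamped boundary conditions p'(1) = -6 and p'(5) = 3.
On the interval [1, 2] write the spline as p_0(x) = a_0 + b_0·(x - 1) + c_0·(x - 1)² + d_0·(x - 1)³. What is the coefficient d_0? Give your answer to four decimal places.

Let σ_i = p''(x_i). Step sizes h_i = 1, 1, 1, 1; slopes of the chords Δ_i = (y_(i+1) - y_i)/h_i = -6, -1, 6, -3.
  1·σ_0 + 4·σ_1 + 1·σ_2 = 6(Δ_1 - Δ_0) = 30
  1·σ_1 + 4·σ_2 + 1·σ_3 = 6(Δ_2 - Δ_1) = 42
  1·σ_2 + 4·σ_3 + 1·σ_4 = 6(Δ_3 - Δ_2) = -54
Clamped end conditions give two more equations: 2h_0·σ_0 + h_0·σ_1 = 6(Δ_0 - p'(1)) = 0 and h_3·σ_3 + 2h_3·σ_4 = 6(p'(5) - Δ_3) = 36.
Solving: σ_0 = -57/28, σ_1 = 57/14, σ_2 = 63/4, σ_3 = -351/14, σ_4 = 855/28.
On [1, 2], with p_0(x) = a_0 + b_0·(x - 1) + c_0·(x - 1)² + d_0·(x - 1)³: c_0 = σ_0/2 = -57/56, d_0 = (σ_1 - σ_0)/(6h_0) = 57/56, b_0 = Δ_0 - h_0(2σ_0 + σ_1)/6 = -6.

1.0179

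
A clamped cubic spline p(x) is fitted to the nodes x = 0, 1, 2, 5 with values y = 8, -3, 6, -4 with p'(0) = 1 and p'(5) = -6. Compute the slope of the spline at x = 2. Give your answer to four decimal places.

11.3448

Write m_i for p''(x_i). With h_i = 1, 1, 3 and divided differences Δ_i = -11, 9, -10/3, the continuity of p' gives the tridiagonal system
  1·m_0 + 4·m_1 + 1·m_2 = 6(Δ_1 - Δ_0) = 120
  1·m_1 + 8·m_2 + 3·m_3 = 6(Δ_2 - Δ_1) = -74
Clamped end conditions give two more equations: 2h_0·m_0 + h_0·m_1 = 6(Δ_0 - p'(0)) = -72 and h_2·m_2 + 2h_2·m_3 = 6(p'(5) - Δ_2) = -16.
Forward elimination and back-substitution give m_0 = -1764/29, m_1 = 1440/29, m_2 = -516/29, m_3 = 542/87.
On [2, 5], p'(x) = b_2 + 2c_2·(x - 2) + 3d_2·(x - 2)² with b_2 = Δ_2 - h_2(2m_2 + m_3)/6 = 329/29, c_2 = m_2/2 = -258/29, d_2 = (m_3 - m_2)/(6h_2) = 1045/783. So p'(2) = 329/29.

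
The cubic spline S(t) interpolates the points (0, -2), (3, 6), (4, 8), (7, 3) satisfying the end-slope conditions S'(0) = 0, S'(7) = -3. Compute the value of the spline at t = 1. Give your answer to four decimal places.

-0.5724

Let M_i = S''(x_i). Step sizes h_i = 3, 1, 3; slopes of the chords Δ_i = (y_(i+1) - y_i)/h_i = 8/3, 2, -5/3.
  3·M_0 + 8·M_1 + 1·M_2 = 6(Δ_1 - Δ_0) = -4
  1·M_1 + 8·M_2 + 3·M_3 = 6(Δ_2 - Δ_1) = -22
Clamped end conditions give two more equations: 2h_0·M_0 + h_0·M_1 = 6(Δ_0 - S'(0)) = 16 and h_2·M_2 + 2h_2·M_3 = 6(S'(7) - Δ_2) = -8.
Solving: M_0 = 112/33, M_1 = -16/11, M_2 = -28/11, M_3 = -2/33.
On [0, 3], S(t) = -2 + 0·t + 56/33·t² - 80/297·t³.
With t = 1: S(1) = -170/297.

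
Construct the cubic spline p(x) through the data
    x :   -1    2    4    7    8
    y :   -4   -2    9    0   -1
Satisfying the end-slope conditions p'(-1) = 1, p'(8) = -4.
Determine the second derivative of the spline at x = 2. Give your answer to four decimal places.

5.4068

Write M_i for p''(x_i). With h_i = 3, 2, 3, 1 and divided differences Δ_i = 2/3, 11/2, -3, -1, the continuity of p' gives the tridiagonal system
  3·M_0 + 10·M_1 + 2·M_2 = 6(Δ_1 - Δ_0) = 29
  2·M_1 + 10·M_2 + 3·M_3 = 6(Δ_2 - Δ_1) = -51
  3·M_2 + 8·M_3 + 1·M_4 = 6(Δ_3 - Δ_2) = 12
Clamped end conditions give two more equations: 2h_0·M_0 + h_0·M_1 = 6(Δ_0 - p'(-1)) = -2 and h_3·M_3 + 2h_3·M_4 = 6(p'(8) - Δ_3) = -18.
Forward elimination and back-substitution give M_0 = -1075/354, M_1 = 319/59, M_2 = -1883/236, M_3 = 707/118, M_4 = -2831/236.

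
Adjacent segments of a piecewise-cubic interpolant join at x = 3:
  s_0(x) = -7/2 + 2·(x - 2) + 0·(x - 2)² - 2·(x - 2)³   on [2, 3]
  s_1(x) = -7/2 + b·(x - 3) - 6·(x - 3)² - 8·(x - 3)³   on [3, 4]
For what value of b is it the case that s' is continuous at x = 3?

-4

s_0'(x) = 2 + 0·(x - 2) - 6·(x - 2)², so s_0'(3) = -4. On the right, s_1'(3) = b, so b = -4.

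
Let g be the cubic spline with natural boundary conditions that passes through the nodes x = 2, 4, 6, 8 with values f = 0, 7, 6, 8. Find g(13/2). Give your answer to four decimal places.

Put σ_i = g'' at the i-th knot. Here h = (2, 2, 2) and Δ = (7/2, -1/2, 1), so the interior equations h_(i-1)·σ_(i-1) + 2(h_(i-1)+h_i)·σ_i + h_i·σ_(i+1) = 6(Δ_i − Δ_(i-1)) read
  2·σ_0 + 8·σ_1 + 2·σ_2 = 6(Δ_1 - Δ_0) = -24
  2·σ_1 + 8·σ_2 + 2·σ_3 = 6(Δ_2 - Δ_1) = 9
Natural end conditions: σ_0 = σ_3 = 0.
Solving: σ_0 = 0, σ_1 = -7/2, σ_2 = 2, σ_3 = 0.
On [6, 8], g(x) = 6 - 1/3·(x - 6) + 1·(x - 6)² - 1/6·(x - 6)³.
With (x - 6) = 1/2: g(13/2) = 97/16.

6.0625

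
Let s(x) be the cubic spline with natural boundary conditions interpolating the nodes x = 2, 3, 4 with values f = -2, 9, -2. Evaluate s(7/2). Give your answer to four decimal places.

Put M_i = s'' at the i-th knot. Here h = (1, 1) and Δ = (11, -11), so the interior equations h_(i-1)·M_(i-1) + 2(h_(i-1)+h_i)·M_i + h_i·M_(i+1) = 6(Δ_i − Δ_(i-1)) read
  1·M_0 + 4·M_1 + 1·M_2 = 6(Δ_1 - Δ_0) = -132
Natural end conditions: M_0 = M_2 = 0.
Solving: M_0 = 0, M_1 = -33, M_2 = 0.
On [3, 4], s(x) = 9 + 0·(x - 3) - 33/2·(x - 3)² + 11/2·(x - 3)³.
With (x - 3) = 1/2: s(7/2) = 89/16.

5.5625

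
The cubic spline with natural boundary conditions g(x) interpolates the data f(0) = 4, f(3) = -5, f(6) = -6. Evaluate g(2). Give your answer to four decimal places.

-2.7407

Let m_i = g''(x_i). Step sizes h_i = 3, 3; slopes of the chords Δ_i = (y_(i+1) - y_i)/h_i = -3, -1/3.
  3·m_0 + 12·m_1 + 3·m_2 = 6(Δ_1 - Δ_0) = 16
Natural end conditions: m_0 = m_2 = 0.
Forward elimination and back-substitution give m_0 = 0, m_1 = 4/3, m_2 = 0.
On [0, 3], g(x) = 4 - 11/3·x + 0·x² + 2/27·x³.
With x = 2: g(2) = -74/27.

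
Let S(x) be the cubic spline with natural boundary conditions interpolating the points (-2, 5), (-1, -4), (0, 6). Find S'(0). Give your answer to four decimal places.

14.7500

Write m_i for S''(x_i). With h_i = 1, 1 and divided differences Δ_i = -9, 10, the continuity of S' gives the tridiagonal system
  1·m_0 + 4·m_1 + 1·m_2 = 6(Δ_1 - Δ_0) = 114
Natural end conditions: m_0 = m_2 = 0.
Solving: m_0 = 0, m_1 = 57/2, m_2 = 0.
On [-1, 0], S'(x) = b_1 + 2c_1·(x + 1) + 3d_1·(x + 1)² with b_1 = Δ_1 - h_1(2m_1 + m_2)/6 = 1/2, c_1 = m_1/2 = 57/4, d_1 = (m_2 - m_1)/(6h_1) = -19/4. So S'(0) = 59/4.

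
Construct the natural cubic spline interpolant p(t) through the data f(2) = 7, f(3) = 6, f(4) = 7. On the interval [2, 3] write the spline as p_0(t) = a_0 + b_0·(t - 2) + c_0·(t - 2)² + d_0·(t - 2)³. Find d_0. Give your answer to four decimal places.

With σ_i denoting the second derivative at x_i, h_i = 1, 1, and Δ_i = (y_(i+1) − y_i)/h_i = -1, 1:
  1·σ_0 + 4·σ_1 + 1·σ_2 = 6(Δ_1 - Δ_0) = 12
Natural end conditions: σ_0 = σ_2 = 0.
Solving: σ_0 = 0, σ_1 = 3, σ_2 = 0.
On [2, 3], with p_0(t) = a_0 + b_0·(t - 2) + c_0·(t - 2)² + d_0·(t - 2)³: c_0 = σ_0/2 = 0, d_0 = (σ_1 - σ_0)/(6h_0) = 1/2, b_0 = Δ_0 - h_0(2σ_0 + σ_1)/6 = -3/2.

0.5000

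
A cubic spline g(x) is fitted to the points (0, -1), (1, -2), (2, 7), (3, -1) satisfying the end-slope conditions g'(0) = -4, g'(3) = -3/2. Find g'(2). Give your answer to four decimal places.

-0.6667

Let M_i = g''(x_i). Step sizes h_i = 1, 1, 1; slopes of the chords Δ_i = (y_(i+1) - y_i)/h_i = -1, 9, -8.
  1·M_0 + 4·M_1 + 1·M_2 = 6(Δ_1 - Δ_0) = 60
  1·M_1 + 4·M_2 + 1·M_3 = 6(Δ_2 - Δ_1) = -102
Clamped end conditions give two more equations: 2h_0·M_0 + h_0·M_1 = 6(Δ_0 - g'(0)) = 18 and h_2·M_2 + 2h_2·M_3 = 6(g'(3) - Δ_2) = 39.
Solving: M_0 = -13/3, M_1 = 80/3, M_2 = -127/3, M_3 = 122/3.
On [2, 3], g'(x) = b_2 + 2c_2·(x - 2) + 3d_2·(x - 2)² with b_2 = Δ_2 - h_2(2M_2 + M_3)/6 = -2/3, c_2 = M_2/2 = -127/6, d_2 = (M_3 - M_2)/(6h_2) = 83/6. So g'(2) = -2/3.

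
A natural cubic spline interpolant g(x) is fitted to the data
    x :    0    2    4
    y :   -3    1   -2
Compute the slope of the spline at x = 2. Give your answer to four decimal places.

0.2500

Let M_i = g''(x_i). Step sizes h_i = 2, 2; slopes of the chords Δ_i = (y_(i+1) - y_i)/h_i = 2, -3/2.
  2·M_0 + 8·M_1 + 2·M_2 = 6(Δ_1 - Δ_0) = -21
Natural end conditions: M_0 = M_2 = 0.
Solving: M_0 = 0, M_1 = -21/8, M_2 = 0.
On [2, 4], g'(x) = b_1 + 2c_1·(x - 2) + 3d_1·(x - 2)² with b_1 = Δ_1 - h_1(2M_1 + M_2)/6 = 1/4, c_1 = M_1/2 = -21/16, d_1 = (M_2 - M_1)/(6h_1) = 7/32. So g'(2) = 1/4.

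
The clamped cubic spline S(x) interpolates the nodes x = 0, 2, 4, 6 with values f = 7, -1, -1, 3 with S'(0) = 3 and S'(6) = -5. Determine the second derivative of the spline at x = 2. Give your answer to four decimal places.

5.5333

Let m_i = S''(x_i). Step sizes h_i = 2, 2, 2; slopes of the chords Δ_i = (y_(i+1) - y_i)/h_i = -4, 0, 2.
  2·m_0 + 8·m_1 + 2·m_2 = 6(Δ_1 - Δ_0) = 24
  2·m_1 + 8·m_2 + 2·m_3 = 6(Δ_2 - Δ_1) = 12
Clamped end conditions give two more equations: 2h_0·m_0 + h_0·m_1 = 6(Δ_0 - S'(0)) = -42 and h_2·m_2 + 2h_2·m_3 = 6(S'(6) - Δ_2) = -42.
Forward elimination and back-substitution give m_0 = -199/15, m_1 = 83/15, m_2 = 47/15, m_3 = -181/15.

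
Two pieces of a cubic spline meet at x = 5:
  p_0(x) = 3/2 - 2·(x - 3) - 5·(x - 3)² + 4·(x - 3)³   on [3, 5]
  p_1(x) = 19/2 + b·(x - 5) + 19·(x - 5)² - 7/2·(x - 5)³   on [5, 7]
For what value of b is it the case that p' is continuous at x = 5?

26

p_0'(x) = -2 - 10·(x - 3) + 12·(x - 3)², so p_0'(5) = 26. On the right, p_1'(5) = b, so b = 26.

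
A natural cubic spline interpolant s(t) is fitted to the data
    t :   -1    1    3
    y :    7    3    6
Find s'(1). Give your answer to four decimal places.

Let σ_i = s''(x_i). Step sizes h_i = 2, 2; slopes of the chords Δ_i = (y_(i+1) - y_i)/h_i = -2, 3/2.
  2·σ_0 + 8·σ_1 + 2·σ_2 = 6(Δ_1 - Δ_0) = 21
Natural end conditions: σ_0 = σ_2 = 0.
Hence σ_0 = 0, σ_1 = 21/8, σ_2 = 0.
On [1, 3], s'(t) = b_1 + 2c_1·(t - 1) + 3d_1·(t - 1)² with b_1 = Δ_1 - h_1(2σ_1 + σ_2)/6 = -1/4, c_1 = σ_1/2 = 21/16, d_1 = (σ_2 - σ_1)/(6h_1) = -7/32. So s'(1) = -1/4.

-0.2500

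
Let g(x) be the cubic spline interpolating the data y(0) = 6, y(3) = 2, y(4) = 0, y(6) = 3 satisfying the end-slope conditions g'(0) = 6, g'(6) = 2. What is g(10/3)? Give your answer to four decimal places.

With M_i denoting the second derivative at x_i, h_i = 3, 1, 2, and Δ_i = (y_(i+1) − y_i)/h_i = -4/3, -2, 3/2:
  3·M_0 + 8·M_1 + 1·M_2 = 6(Δ_1 - Δ_0) = -4
  1·M_1 + 6·M_2 + 2·M_3 = 6(Δ_2 - Δ_1) = 21
Clamped end conditions give two more equations: 2h_0·M_0 + h_0·M_1 = 6(Δ_0 - g'(0)) = -44 and h_2·M_2 + 2h_2·M_3 = 6(g'(6) - Δ_2) = 3.
Hence M_0 = -355/42, M_1 = 47/21, M_2 = 145/42, M_3 = -41/42.
On [3, 4], g(x) = 2 - 93/28·(x - 3) + 47/42·(x - 3)² + 17/84·(x - 3)³.
With (x - 3) = 1/3: g(10/3) = 83/81.

1.0247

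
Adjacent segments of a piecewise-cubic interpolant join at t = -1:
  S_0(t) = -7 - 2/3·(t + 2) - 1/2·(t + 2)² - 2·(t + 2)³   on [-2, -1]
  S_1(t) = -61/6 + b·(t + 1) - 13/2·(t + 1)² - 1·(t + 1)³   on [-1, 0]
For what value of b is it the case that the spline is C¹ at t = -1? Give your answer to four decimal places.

-7.6667

S_0'(t) = -2/3 - 1·(t + 2) - 6·(t + 2)², so S_0'(-1) = -23/3. On the right, S_1'(-1) = b, so b = -23/3.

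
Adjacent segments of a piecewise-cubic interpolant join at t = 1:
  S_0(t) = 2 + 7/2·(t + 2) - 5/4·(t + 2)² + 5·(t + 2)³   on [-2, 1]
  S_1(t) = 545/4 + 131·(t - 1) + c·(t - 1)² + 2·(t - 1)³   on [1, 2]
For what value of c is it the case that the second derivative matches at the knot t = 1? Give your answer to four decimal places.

S_0''(t) = -5/2 + 30·(t + 2), so S_0''(1) = 175/2. On the right, S_1''(1) = 2c, so c = 175/4.

43.7500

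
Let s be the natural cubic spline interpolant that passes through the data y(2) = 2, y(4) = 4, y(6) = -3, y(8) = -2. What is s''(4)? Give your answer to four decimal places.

-4.4000

Let m_i = s''(x_i). Step sizes h_i = 2, 2, 2; slopes of the chords Δ_i = (y_(i+1) - y_i)/h_i = 1, -7/2, 1/2.
  2·m_0 + 8·m_1 + 2·m_2 = 6(Δ_1 - Δ_0) = -27
  2·m_1 + 8·m_2 + 2·m_3 = 6(Δ_2 - Δ_1) = 24
Natural end conditions: m_0 = m_3 = 0.
Solving the tridiagonal system: m_0 = 0, m_1 = -22/5, m_2 = 41/10, m_3 = 0.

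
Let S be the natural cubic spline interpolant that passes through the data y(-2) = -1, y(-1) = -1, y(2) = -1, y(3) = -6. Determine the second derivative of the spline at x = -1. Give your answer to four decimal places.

Put M_i = S'' at the i-th knot. Here h = (1, 3, 1) and Δ = (0, 0, -5), so the interior equations h_(i-1)·M_(i-1) + 2(h_(i-1)+h_i)·M_i + h_i·M_(i+1) = 6(Δ_i − Δ_(i-1)) read
  1·M_0 + 8·M_1 + 3·M_2 = 6(Δ_1 - Δ_0) = 0
  3·M_1 + 8·M_2 + 1·M_3 = 6(Δ_2 - Δ_1) = -30
Natural end conditions: M_0 = M_3 = 0.
Solving: M_0 = 0, M_1 = 18/11, M_2 = -48/11, M_3 = 0.

1.6364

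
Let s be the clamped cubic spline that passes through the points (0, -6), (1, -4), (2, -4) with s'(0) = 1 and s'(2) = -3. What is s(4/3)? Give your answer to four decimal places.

-3.4815

Put M_i = s'' at the i-th knot. Here h = (1, 1) and Δ = (2, 0), so the interior equations h_(i-1)·M_(i-1) + 2(h_(i-1)+h_i)·M_i + h_i·M_(i+1) = 6(Δ_i − Δ_(i-1)) read
  1·M_0 + 4·M_1 + 1·M_2 = 6(Δ_1 - Δ_0) = -12
Clamped end conditions give two more equations: 2h_0·M_0 + h_0·M_1 = 6(Δ_0 - s'(0)) = 6 and h_1·M_1 + 2h_1·M_2 = 6(s'(2) - Δ_1) = -18.
Hence M_0 = 4, M_1 = -2, M_2 = -8.
On [1, 2], s(x) = -4 + 2·(x - 1) - 1·(x - 1)² - 1·(x - 1)³.
With (x - 1) = 1/3: s(4/3) = -94/27.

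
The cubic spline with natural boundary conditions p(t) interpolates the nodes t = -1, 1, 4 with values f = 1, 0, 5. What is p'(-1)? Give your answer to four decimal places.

-0.9333

With m_i denoting the second derivative at x_i, h_i = 2, 3, and Δ_i = (y_(i+1) − y_i)/h_i = -1/2, 5/3:
  2·m_0 + 10·m_1 + 3·m_2 = 6(Δ_1 - Δ_0) = 13
Natural end conditions: m_0 = m_2 = 0.
Forward elimination and back-substitution give m_0 = 0, m_1 = 13/10, m_2 = 0.
On [-1, 1], p'(t) = b_0 + 2c_0·(t + 1) + 3d_0·(t + 1)² with b_0 = Δ_0 - h_0(2m_0 + m_1)/6 = -14/15, c_0 = m_0/2 = 0, d_0 = (m_1 - m_0)/(6h_0) = 13/120. So p'(-1) = -14/15.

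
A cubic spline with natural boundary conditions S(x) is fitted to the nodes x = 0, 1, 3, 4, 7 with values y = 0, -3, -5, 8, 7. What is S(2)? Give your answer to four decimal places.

Put m_i = S'' at the i-th knot. Here h = (1, 2, 1, 3) and Δ = (-3, -1, 13, -1/3), so the interior equations h_(i-1)·m_(i-1) + 2(h_(i-1)+h_i)·m_i + h_i·m_(i+1) = 6(Δ_i − Δ_(i-1)) read
  1·m_0 + 6·m_1 + 2·m_2 = 6(Δ_1 - Δ_0) = 12
  2·m_1 + 6·m_2 + 1·m_3 = 6(Δ_2 - Δ_1) = 84
  1·m_2 + 8·m_3 + 3·m_4 = 6(Δ_3 - Δ_2) = -80
Natural end conditions: m_0 = m_4 = 0.
Forward elimination and back-substitution give m_0 = 0, m_1 = -94/25, m_2 = 432/25, m_3 = -304/25, m_4 = 0.
On [1, 3], S(x) = -3 - 319/75·(x - 1) - 47/25·(x - 1)² + 263/150·(x - 1)³.
With (x - 1) = 1: S(2) = -369/50.

-7.3800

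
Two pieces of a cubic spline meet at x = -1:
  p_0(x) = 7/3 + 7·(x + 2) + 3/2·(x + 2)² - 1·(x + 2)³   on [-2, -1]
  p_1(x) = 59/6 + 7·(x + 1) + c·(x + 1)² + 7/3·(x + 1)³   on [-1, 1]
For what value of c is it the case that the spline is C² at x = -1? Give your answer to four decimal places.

p_0''(x) = 3 - 6·(x + 2), so p_0''(-1) = -3. On the right, p_1''(-1) = 2c, so c = -3/2.

-1.5000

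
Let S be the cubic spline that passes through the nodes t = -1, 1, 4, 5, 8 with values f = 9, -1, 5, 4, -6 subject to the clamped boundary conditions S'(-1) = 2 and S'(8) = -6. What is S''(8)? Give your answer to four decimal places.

-2.6330

With σ_i denoting the second derivative at x_i, h_i = 2, 3, 1, 3, and Δ_i = (y_(i+1) − y_i)/h_i = -5, 2, -1, -10/3:
  2·σ_0 + 10·σ_1 + 3·σ_2 = 6(Δ_1 - Δ_0) = 42
  3·σ_1 + 8·σ_2 + 1·σ_3 = 6(Δ_2 - Δ_1) = -18
  1·σ_2 + 8·σ_3 + 3·σ_4 = 6(Δ_3 - Δ_2) = -14
Clamped end conditions give two more equations: 2h_0·σ_0 + h_0·σ_1 = 6(Δ_0 - S'(-1)) = -42 and h_3·σ_3 + 2h_3·σ_4 = 6(S'(8) - Δ_3) = -16.
Forward elimination and back-substitution give σ_0 = -2657/178, σ_1 = 788/89, σ_2 = -495/89, σ_3 = -6/89, σ_4 = -703/267.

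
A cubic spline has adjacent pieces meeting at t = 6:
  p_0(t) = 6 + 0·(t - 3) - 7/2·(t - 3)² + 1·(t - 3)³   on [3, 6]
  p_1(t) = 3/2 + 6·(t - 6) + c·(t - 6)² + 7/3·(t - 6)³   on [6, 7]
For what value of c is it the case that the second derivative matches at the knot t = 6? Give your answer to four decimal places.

5.5000

p_0''(t) = -7 + 6·(t - 3), so p_0''(6) = 11. On the right, p_1''(6) = 2c, so c = 11/2.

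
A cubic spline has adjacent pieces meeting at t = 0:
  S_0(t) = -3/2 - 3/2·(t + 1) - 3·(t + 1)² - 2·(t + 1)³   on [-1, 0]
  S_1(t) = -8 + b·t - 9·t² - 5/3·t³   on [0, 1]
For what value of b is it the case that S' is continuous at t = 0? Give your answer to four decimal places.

S_0'(t) = -3/2 - 6·(t + 1) - 6·(t + 1)², so S_0'(0) = -27/2. On the right, S_1'(0) = b, so b = -27/2.

-13.5000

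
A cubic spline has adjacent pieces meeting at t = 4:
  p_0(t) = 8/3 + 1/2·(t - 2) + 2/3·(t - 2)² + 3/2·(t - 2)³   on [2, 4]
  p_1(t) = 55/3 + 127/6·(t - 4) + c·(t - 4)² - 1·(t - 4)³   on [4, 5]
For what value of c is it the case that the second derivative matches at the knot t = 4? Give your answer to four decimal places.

9.6667

p_0''(t) = 4/3 + 9·(t - 2), so p_0''(4) = 58/3. On the right, p_1''(4) = 2c, so c = 29/3.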